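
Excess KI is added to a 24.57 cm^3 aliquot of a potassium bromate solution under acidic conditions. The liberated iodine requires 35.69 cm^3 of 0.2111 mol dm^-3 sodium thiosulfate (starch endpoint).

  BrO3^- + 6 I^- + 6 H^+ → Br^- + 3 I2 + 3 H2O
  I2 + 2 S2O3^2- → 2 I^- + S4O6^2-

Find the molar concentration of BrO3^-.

0.05111 mol/L

n(S2O3^2-) = 0.03569 × 0.2111 = 7.534 × 10^-3 mol
n(I2) = n(S2O3^2-)/2 = 3.767 × 10^-3 mol
From the 1:3 ratio, n(BrO3^-) in the aliquot = 1/3 × 3.767 × 10^-3 = 1.256 × 10^-3 mol
[BrO3^-] = 1.256 × 10^-3 / 0.02457 = 0.05111 mol/L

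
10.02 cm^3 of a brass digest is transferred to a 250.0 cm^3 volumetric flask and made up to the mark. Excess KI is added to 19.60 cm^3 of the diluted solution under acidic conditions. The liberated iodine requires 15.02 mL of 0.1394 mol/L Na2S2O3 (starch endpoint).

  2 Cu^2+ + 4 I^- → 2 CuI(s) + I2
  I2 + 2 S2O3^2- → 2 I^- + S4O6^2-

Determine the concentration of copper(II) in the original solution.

n(S2O3^2-) = 0.01502 × 0.1394 = 2.094 × 10^-3 mol
n(I2) = n(S2O3^2-)/2 = 1.047 × 10^-3 mol
From the 2:1 ratio, n(Cu2+) in the aliquot = 2/1 × 1.047 × 10^-3 = 2.094 × 10^-3 mol
[Cu2+]_dilute = 2.094 × 10^-3 / 0.01960 = 0.1068 mol/L
[Cu2+]_original = 0.1068 × 250.0/10.02 = 2.665 mol/L

2.665 mol/L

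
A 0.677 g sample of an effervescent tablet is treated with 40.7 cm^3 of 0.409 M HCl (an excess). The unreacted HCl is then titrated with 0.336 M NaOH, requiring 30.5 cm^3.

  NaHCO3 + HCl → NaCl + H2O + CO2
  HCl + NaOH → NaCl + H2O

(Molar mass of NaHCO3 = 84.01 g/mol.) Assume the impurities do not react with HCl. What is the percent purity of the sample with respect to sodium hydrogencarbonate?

n(HCl) added = 0.0407 × 0.409 = 0.0166 mol
n(NaOH) used in back-titration = 0.0305 × 0.336 = 0.0102 mol
n(HCl) left over = 0.0102 mol (1:1 ratio)
n(HCl) consumed by analyte = 0.0166 − 0.0102 = 6.40 × 10^-3 mol
n(NaHCO3) = 6.40 × 10^-3 mol (1:1 ratio)
mass of NaHCO3 = 6.40 × 10^-3 × 84.01 = 0.538 g
% NaHCO3 = 0.538 / 0.677 × 100 = 79.4 %

79.4 %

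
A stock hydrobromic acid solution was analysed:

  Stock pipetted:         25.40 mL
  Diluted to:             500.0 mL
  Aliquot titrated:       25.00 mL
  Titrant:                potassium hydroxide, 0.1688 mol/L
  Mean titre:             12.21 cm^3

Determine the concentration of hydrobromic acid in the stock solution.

1.623 mol/L

HBr + KOH → KBr + H2O
n(KOH) = 0.01221 × 0.1688 = 2.061 × 10^-3 mol
n(HBr) in the aliquot = 2.061 × 10^-3 mol (1:1 ratio)
[HBr]_dilute = 2.061 × 10^-3 / 0.02500 = 0.08244 mol/L
Dilution factor = 500.0 / 25.40 = 19.69
[HBr]_stock = 0.08244 × 19.69 = 1.623 mol/L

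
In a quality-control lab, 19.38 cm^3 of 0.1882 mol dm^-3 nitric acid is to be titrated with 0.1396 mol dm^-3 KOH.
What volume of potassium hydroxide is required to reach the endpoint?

26.13 mL

HNO3 + KOH → KNO3 + H2O
n(HNO3) = 0.01938 L × 0.1882 mol/L = 3.647 × 10^-3 mol
n(KOH) = 3.647 × 10^-3 mol (1:1 stoichiometry)
V(KOH) = 3.647 × 10^-3 mol / 0.1396 mol/L = 0.02613 L = 26.13 mL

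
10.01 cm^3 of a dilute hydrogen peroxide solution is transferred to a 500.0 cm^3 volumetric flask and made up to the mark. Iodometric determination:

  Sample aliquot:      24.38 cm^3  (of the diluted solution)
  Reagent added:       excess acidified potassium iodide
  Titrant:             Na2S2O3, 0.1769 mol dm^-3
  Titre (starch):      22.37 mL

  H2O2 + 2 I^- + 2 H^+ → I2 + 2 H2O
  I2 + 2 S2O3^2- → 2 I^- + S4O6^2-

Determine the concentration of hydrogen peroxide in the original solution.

n(S2O3^2-) = 0.02237 × 0.1769 = 3.957 × 10^-3 mol
n(I2) = n(S2O3^2-)/2 = 1.979 × 10^-3 mol
n(H2O2) in the aliquot = 1.979 × 10^-3 mol (1:1 ratio)
[H2O2]_dilute = 1.979 × 10^-3 / 0.02438 = 0.08116 mol/L
[H2O2]_original = 0.08116 × 500.0/10.01 = 4.054 mol/L

4.054 mol/L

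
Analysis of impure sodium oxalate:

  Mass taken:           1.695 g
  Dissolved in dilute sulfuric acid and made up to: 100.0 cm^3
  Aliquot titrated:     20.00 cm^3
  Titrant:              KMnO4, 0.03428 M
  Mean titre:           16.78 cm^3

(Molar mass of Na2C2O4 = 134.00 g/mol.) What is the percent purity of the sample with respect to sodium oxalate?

2 MnO4^- + 5 C2O4^2- + 16 H^+ → 2 Mn^2+ + 10 CO2 + 8 H2O
n(KMnO4) per titration = 0.01678 × 0.03428 = 5.752 × 10^-4 mol
From the 5:2 ratio, n(Na2C2O4) in each aliquot = 5/2 × 5.752 × 10^-4 = 1.438 × 10^-3 mol
n(Na2C2O4) in the whole flask = 1.438 × 10^-3 × 100.0/20.00 = 7.190 × 10^-3 mol
mass of Na2C2O4 = 7.190 × 10^-3 × 134.00 = 0.9635 g
% Na2C2O4 = 0.9635 / 1.695 × 100 = 56.84 %

56.84 %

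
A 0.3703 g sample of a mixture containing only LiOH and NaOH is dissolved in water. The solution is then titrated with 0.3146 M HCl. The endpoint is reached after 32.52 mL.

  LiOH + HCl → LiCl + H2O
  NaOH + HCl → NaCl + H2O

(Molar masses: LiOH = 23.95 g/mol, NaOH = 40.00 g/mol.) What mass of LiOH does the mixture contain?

0.05809 g

n(HCl) = 0.03252 × 0.3146 = 0.01023 mol
Let x = n(LiOH), y = n(NaOH).
Titrant: 1x + 1y = 0.01023;  mass: 23.95x + 40.00y = 0.3703
Solving, x = 2.426 × 10^-3 mol, y = 7.805 × 10^-3 mol
mass of LiOH = 2.426 × 10^-3 × 23.95 = 0.05809 g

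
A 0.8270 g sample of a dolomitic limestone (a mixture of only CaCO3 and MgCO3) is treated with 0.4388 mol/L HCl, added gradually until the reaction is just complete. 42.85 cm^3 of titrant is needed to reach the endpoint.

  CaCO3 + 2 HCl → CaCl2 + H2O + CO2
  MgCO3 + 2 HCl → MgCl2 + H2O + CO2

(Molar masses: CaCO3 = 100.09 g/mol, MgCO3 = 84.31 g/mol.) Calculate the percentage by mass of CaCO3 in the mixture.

26.37 %

n(HCl) = 0.04285 × 0.4388 = 0.01880 mol
Let x = n(CaCO3), y = n(MgCO3).
Titrant: 2x + 2y = 0.01880;  mass: 100.09x + 84.31y = 0.8270
Solving, x = 2.179 × 10^-3 mol, y = 7.223 × 10^-3 mol
mass of CaCO3 = 2.179 × 10^-3 × 100.09 = 0.2180 g
% CaCO3 = 0.2180 / 0.8270 × 100 = 26.37 %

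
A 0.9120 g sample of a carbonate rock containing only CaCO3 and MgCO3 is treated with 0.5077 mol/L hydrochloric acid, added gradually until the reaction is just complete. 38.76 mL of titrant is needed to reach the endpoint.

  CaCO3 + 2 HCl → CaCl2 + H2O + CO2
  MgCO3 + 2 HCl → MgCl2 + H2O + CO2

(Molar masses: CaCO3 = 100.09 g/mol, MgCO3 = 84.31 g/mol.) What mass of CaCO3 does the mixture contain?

0.5230 g

n(HCl) = 0.03876 × 0.5077 = 0.01968 mol
Let x = n(CaCO3), y = n(MgCO3).
Titrant: 2x + 2y = 0.01968;  mass: 100.09x + 84.31y = 0.9120
Solving, x = 5.225 × 10^-3 mol, y = 4.614 × 10^-3 mol
mass of CaCO3 = 5.225 × 10^-3 × 100.09 = 0.5230 g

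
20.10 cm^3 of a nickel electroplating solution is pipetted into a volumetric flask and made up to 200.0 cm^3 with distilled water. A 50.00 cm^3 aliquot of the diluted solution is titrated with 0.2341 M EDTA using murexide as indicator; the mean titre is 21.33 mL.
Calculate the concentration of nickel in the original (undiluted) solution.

Ni^2+ + EDTA^4- → [Ni(EDTA)]^2-
n(EDTA) = 0.02133 × 0.2341 = 4.993 × 10^-3 mol
n(Ni2+) in the aliquot = 4.993 × 10^-3 mol (1:1 ratio)
[Ni2+]_dilute = 4.993 × 10^-3 / 0.05000 = 0.09987 mol/L
Dilution factor = 200.0 / 20.10 = 9.950
[Ni2+]_stock = 0.09987 × 9.950 = 0.9937 mol/L

0.9937 M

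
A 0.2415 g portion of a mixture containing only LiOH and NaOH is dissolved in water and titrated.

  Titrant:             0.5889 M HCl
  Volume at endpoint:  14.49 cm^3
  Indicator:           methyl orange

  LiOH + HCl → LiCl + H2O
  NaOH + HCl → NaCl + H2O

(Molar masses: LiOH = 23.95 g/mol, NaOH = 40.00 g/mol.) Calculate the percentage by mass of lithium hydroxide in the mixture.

n(HCl) = 0.01449 × 0.5889 = 8.533 × 10^-3 mol
Let x = n(LiOH), y = n(NaOH).
Titrant: 1x + 1y = 8.533 × 10^-3;  mass: 23.95x + 40.00y = 0.2415
Solving, x = 6.220 × 10^-3 mol, y = 2.313 × 10^-3 mol
mass of LiOH = 6.220 × 10^-3 × 23.95 = 0.1490 g
% LiOH = 0.1490 / 0.2415 × 100 = 61.68 %

61.68 %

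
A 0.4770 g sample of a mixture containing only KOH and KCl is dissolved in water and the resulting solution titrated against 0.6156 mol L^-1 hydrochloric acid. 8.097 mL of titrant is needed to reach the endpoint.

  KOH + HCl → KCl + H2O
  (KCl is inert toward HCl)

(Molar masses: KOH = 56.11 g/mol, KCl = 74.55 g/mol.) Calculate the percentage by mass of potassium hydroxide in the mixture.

58.63 %

n(HCl) = 0.008097 × 0.6156 = 4.985 × 10^-3 mol
Let x = n(KOH), y = n(KCl).
Titrant: 1x = 4.985 × 10^-3;  mass: 56.11x + 74.55y = 0.4770
Solving, x = 4.985 × 10^-3 mol, y = 2.647 × 10^-3 mol
mass of KOH = 4.985 × 10^-3 × 56.11 = 0.2797 g
% KOH = 0.2797 / 0.4770 × 100 = 58.63 %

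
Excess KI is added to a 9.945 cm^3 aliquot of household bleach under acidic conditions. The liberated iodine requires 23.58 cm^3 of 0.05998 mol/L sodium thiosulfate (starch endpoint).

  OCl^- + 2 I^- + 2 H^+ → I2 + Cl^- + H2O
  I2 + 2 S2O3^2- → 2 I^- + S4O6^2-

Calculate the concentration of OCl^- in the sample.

n(S2O3^2-) = 0.02358 × 0.05998 = 1.414 × 10^-3 mol
n(I2) = n(S2O3^2-)/2 = 7.072 × 10^-4 mol
n(OCl^-) in the aliquot = 7.072 × 10^-4 mol (1:1 ratio)
[OCl^-] = 7.072 × 10^-4 / 0.009945 = 0.07111 mol/L

0.07111 mol/L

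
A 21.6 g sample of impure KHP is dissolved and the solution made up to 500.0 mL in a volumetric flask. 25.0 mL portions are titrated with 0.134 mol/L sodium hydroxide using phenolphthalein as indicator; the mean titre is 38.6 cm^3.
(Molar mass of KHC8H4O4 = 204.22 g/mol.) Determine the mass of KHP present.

KHC8H4O4 + NaOH → KNaC8H4O4 + H2O
n(NaOH) per titration = 0.0386 × 0.134 = 5.17 × 10^-3 mol
n(KHC8H4O4) in each aliquot = 5.17 × 10^-3 mol (1:1 ratio)
n(KHC8H4O4) in the whole flask = 5.17 × 10^-3 × 500.0/25.0 = 0.103 mol
mass of KHC8H4O4 = 0.103 × 204.22 = 21.1 g

21.1 g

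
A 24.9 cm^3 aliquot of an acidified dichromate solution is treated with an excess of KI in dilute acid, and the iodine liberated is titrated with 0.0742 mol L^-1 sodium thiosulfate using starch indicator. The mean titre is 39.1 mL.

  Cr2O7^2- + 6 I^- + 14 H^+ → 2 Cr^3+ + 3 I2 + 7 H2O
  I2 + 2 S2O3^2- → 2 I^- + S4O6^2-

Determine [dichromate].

0.0194 mol/L

n(S2O3^2-) = 0.0391 × 0.0742 = 2.90 × 10^-3 mol
n(I2) = n(S2O3^2-)/2 = 1.45 × 10^-3 mol
From the 1:3 ratio, n(Cr2O7^2-) in the aliquot = 1/3 × 1.45 × 10^-3 = 4.84 × 10^-4 mol
[Cr2O7^2-] = 4.84 × 10^-4 / 0.0249 = 0.0194 mol/L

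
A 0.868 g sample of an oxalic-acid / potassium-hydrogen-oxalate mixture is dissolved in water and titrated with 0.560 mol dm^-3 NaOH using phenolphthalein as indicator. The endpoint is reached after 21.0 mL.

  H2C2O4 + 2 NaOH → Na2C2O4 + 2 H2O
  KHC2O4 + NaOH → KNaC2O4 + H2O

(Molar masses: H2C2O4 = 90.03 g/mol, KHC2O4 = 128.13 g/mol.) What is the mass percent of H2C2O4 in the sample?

39.9 %

n(NaOH) = 0.0210 × 0.560 = 0.0118 mol
Let x = n(H2C2O4), y = n(KHC2O4).
Titrant: 2x + 1y = 0.0118;  mass: 90.03x + 128.13y = 0.868
Solving, x = 3.84 × 10^-3 mol, y = 4.07 × 10^-3 mol
mass of H2C2O4 = 3.84 × 10^-3 × 90.03 = 0.346 g
% H2C2O4 = 0.346 / 0.868 × 100 = 39.9 %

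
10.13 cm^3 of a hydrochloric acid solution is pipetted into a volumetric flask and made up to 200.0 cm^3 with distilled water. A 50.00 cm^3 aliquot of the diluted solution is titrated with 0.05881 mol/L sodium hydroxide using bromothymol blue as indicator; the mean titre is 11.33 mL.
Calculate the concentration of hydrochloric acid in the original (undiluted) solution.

0.2631 mol/L

HCl + NaOH → NaCl + H2O
n(NaOH) = 0.01133 × 0.05881 = 6.663 × 10^-4 mol
n(HCl) in the aliquot = 6.663 × 10^-4 mol (1:1 ratio)
[HCl]_dilute = 6.663 × 10^-4 / 0.05000 = 0.01333 mol/L
Dilution factor = 200.0 / 10.13 = 19.74
[HCl]_stock = 0.01333 × 19.74 = 0.2631 mol/L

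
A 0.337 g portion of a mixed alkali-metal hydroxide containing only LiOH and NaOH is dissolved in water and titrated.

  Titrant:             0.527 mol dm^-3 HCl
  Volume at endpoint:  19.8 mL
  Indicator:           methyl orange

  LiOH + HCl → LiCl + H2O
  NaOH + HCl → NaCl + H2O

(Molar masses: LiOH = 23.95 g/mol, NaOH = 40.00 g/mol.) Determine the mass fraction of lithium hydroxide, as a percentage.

35.6 %

n(HCl) = 0.0198 × 0.527 = 0.0104 mol
Let x = n(LiOH), y = n(NaOH).
Titrant: 1x + 1y = 0.0104;  mass: 23.95x + 40.00y = 0.337
Solving, x = 5.01 × 10^-3 mol, y = 5.43 × 10^-3 mol
mass of LiOH = 5.01 × 10^-3 × 23.95 = 0.120 g
% LiOH = 0.120 / 0.337 × 100 = 35.6 %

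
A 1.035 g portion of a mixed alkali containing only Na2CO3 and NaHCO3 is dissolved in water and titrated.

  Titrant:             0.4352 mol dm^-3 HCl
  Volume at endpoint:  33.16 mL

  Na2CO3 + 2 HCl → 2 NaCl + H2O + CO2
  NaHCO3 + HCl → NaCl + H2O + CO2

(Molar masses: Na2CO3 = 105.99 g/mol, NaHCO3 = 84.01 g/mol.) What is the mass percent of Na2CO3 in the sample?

29.28 %

n(HCl) = 0.03316 × 0.4352 = 0.01443 mol
Let x = n(Na2CO3), y = n(NaHCO3).
Titrant: 2x + 1y = 0.01443;  mass: 105.99x + 84.01y = 1.035
Solving, x = 2.859 × 10^-3 mol, y = 8.712 × 10^-3 mol
mass of Na2CO3 = 2.859 × 10^-3 × 105.99 = 0.3031 g
% Na2CO3 = 0.3031 / 1.035 × 100 = 29.28 %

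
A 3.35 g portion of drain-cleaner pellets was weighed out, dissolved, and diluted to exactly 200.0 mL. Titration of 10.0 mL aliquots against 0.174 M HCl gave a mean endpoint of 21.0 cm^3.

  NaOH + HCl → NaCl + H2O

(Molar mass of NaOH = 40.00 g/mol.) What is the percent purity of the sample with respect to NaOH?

n(HCl) per titration = 0.0210 × 0.174 = 3.65 × 10^-3 mol
n(NaOH) in each aliquot = 3.65 × 10^-3 mol (1:1 ratio)
n(NaOH) in the whole flask = 3.65 × 10^-3 × 200.0/10.0 = 0.0731 mol
mass of NaOH = 0.0731 × 40.00 = 2.92 g
% NaOH = 2.92 / 3.35 × 100 = 87.3 %

87.3 %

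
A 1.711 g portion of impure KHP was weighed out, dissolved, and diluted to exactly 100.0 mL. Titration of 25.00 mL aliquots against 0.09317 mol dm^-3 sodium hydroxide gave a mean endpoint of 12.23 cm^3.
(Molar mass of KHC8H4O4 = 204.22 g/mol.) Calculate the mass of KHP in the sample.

KHC8H4O4 + NaOH → KNaC8H4O4 + H2O
n(NaOH) per titration = 0.01223 × 0.09317 = 1.139 × 10^-3 mol
n(KHC8H4O4) in each aliquot = 1.139 × 10^-3 mol (1:1 ratio)
n(KHC8H4O4) in the whole flask = 1.139 × 10^-3 × 100.0/25.00 = 4.558 × 10^-3 mol
mass of KHC8H4O4 = 4.558 × 10^-3 × 204.22 = 0.9308 g

0.9308 g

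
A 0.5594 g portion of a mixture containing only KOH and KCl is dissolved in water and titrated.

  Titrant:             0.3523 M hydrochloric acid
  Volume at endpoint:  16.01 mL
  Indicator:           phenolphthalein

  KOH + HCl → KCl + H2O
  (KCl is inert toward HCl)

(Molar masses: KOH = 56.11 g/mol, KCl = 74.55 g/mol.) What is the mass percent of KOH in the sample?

56.57 %

n(HCl) = 0.01601 × 0.3523 = 5.640 × 10^-3 mol
Let x = n(KOH), y = n(KCl).
Titrant: 1x = 5.640 × 10^-3;  mass: 56.11x + 74.55y = 0.5594
Solving, x = 5.640 × 10^-3 mol, y = 3.259 × 10^-3 mol
mass of KOH = 5.640 × 10^-3 × 56.11 = 0.3165 g
% KOH = 0.3165 / 0.5594 × 100 = 56.57 %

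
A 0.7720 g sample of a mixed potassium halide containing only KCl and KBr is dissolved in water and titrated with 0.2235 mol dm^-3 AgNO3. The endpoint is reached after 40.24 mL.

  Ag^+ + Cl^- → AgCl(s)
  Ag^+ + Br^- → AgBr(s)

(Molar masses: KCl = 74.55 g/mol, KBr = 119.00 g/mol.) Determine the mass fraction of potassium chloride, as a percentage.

64.79 %

n(AgNO3) = 0.04024 × 0.2235 = 8.994 × 10^-3 mol
Let x = n(KCl), y = n(KBr).
Titrant: 1x + 1y = 8.994 × 10^-3;  mass: 74.55x + 119.00y = 0.7720
Solving, x = 6.710 × 10^-3 mol, y = 2.284 × 10^-3 mol
mass of KCl = 6.710 × 10^-3 × 74.55 = 0.5002 g
% KCl = 0.5002 / 0.7720 × 100 = 64.79 %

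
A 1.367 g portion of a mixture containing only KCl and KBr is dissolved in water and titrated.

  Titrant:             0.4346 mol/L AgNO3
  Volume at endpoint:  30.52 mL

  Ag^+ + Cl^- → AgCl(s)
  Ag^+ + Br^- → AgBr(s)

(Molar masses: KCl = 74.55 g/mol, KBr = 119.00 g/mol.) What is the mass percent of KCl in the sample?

n(AgNO3) = 0.03052 × 0.4346 = 0.01326 mol
Let x = n(KCl), y = n(KBr).
Titrant: 1x + 1y = 0.01326;  mass: 74.55x + 119.00y = 1.367
Solving, x = 4.756 × 10^-3 mol, y = 8.508 × 10^-3 mol
mass of KCl = 4.756 × 10^-3 × 74.55 = 0.3546 g
% KCl = 0.3546 / 1.367 × 100 = 25.94 %

25.94 %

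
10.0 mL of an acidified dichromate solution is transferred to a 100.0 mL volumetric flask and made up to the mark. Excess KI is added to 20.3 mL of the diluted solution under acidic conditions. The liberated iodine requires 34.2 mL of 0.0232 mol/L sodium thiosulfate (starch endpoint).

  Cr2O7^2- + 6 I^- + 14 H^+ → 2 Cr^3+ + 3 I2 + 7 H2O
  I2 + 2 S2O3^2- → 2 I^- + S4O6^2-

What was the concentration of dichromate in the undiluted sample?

n(S2O3^2-) = 0.0342 × 0.0232 = 7.93 × 10^-4 mol
n(I2) = n(S2O3^2-)/2 = 3.97 × 10^-4 mol
From the 1:3 ratio, n(Cr2O7^2-) in the aliquot = 1/3 × 3.97 × 10^-4 = 1.32 × 10^-4 mol
[Cr2O7^2-]_dilute = 1.32 × 10^-4 / 0.0203 = 0.00651 mol/L
[Cr2O7^2-]_original = 0.00651 × 100.0/10.0 = 0.0651 mol/L

0.0651 mol/L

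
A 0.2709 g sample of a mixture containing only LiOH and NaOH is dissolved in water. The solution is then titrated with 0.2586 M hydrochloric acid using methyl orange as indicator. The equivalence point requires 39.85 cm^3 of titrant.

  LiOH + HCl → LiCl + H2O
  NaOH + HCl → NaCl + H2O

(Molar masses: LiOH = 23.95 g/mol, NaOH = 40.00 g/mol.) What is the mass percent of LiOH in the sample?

77.84 %

n(HCl) = 0.03985 × 0.2586 = 0.01031 mol
Let x = n(LiOH), y = n(NaOH).
Titrant: 1x + 1y = 0.01031;  mass: 23.95x + 40.00y = 0.2709
Solving, x = 8.804 × 10^-3 mol, y = 1.501 × 10^-3 mol
mass of LiOH = 8.804 × 10^-3 × 23.95 = 0.2109 g
% LiOH = 0.2109 / 0.2709 × 100 = 77.84 %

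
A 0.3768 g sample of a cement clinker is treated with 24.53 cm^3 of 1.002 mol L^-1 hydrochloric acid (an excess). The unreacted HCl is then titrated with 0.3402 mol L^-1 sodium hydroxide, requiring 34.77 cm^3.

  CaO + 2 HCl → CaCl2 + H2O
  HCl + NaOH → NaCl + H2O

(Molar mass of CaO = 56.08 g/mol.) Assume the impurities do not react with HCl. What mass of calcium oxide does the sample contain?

0.3575 g

n(HCl) added = 0.02453 × 1.002 = 0.02458 mol
n(NaOH) used in back-titration = 0.03477 × 0.3402 = 0.01183 mol
n(HCl) left over = 0.01183 mol (1:1 ratio)
n(HCl) consumed by analyte = 0.02458 − 0.01183 = 0.01275 mol
From the 1:2 ratio, n(CaO) = 1/2 × 0.01275 = 6.375 × 10^-3 mol
mass of CaO = 6.375 × 10^-3 × 56.08 = 0.3575 g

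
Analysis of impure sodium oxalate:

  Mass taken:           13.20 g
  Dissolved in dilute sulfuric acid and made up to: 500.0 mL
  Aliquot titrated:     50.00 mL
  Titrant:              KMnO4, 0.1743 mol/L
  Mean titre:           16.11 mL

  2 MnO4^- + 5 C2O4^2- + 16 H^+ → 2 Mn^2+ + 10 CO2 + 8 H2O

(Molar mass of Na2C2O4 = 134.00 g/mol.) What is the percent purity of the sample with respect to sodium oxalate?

71.26 %

n(KMnO4) per titration = 0.01611 × 0.1743 = 2.808 × 10^-3 mol
From the 5:2 ratio, n(Na2C2O4) in each aliquot = 5/2 × 2.808 × 10^-3 = 7.020 × 10^-3 mol
n(Na2C2O4) in the whole flask = 7.020 × 10^-3 × 500.0/50.00 = 0.07020 mol
mass of Na2C2O4 = 0.07020 × 134.00 = 9.407 g
% Na2C2O4 = 9.407 / 13.20 × 100 = 71.26 %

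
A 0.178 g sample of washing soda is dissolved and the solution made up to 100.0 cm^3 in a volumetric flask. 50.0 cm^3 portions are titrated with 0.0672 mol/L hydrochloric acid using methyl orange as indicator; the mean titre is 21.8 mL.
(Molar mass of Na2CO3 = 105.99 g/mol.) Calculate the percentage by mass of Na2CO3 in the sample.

Na2CO3 + 2 HCl → 2 NaCl + H2O + CO2
n(HCl) per titration = 0.0218 × 0.0672 = 1.46 × 10^-3 mol
From the 1:2 ratio, n(Na2CO3) in each aliquot = 1/2 × 1.46 × 10^-3 = 7.32 × 10^-4 mol
n(Na2CO3) in the whole flask = 7.32 × 10^-4 × 100.0/50.0 = 1.46 × 10^-3 mol
mass of Na2CO3 = 1.46 × 10^-3 × 105.99 = 0.155 g
% Na2CO3 = 0.155 / 0.178 × 100 = 87.2 %

87.2 %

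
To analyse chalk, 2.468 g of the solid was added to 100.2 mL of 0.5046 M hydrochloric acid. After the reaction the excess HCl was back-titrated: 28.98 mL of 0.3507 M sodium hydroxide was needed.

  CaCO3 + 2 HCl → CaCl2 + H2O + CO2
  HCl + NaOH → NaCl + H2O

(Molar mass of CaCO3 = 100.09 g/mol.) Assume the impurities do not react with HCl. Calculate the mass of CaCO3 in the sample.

n(HCl) added = 0.1002 × 0.5046 = 0.05056 mol
n(NaOH) used in back-titration = 0.02898 × 0.3507 = 0.01016 mol
n(HCl) left over = 0.01016 mol (1:1 ratio)
n(HCl) consumed by analyte = 0.05056 − 0.01016 = 0.04040 mol
From the 1:2 ratio, n(CaCO3) = 1/2 × 0.04040 = 0.02020 mol
mass of CaCO3 = 0.02020 × 100.09 = 2.022 g

2.022 g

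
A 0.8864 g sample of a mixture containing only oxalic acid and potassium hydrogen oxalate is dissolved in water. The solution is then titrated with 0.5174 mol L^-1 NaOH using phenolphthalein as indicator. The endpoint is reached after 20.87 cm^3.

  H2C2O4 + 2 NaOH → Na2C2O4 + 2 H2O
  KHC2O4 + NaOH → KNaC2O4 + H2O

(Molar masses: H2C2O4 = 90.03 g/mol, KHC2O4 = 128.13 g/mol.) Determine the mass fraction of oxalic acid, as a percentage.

30.38 %

n(NaOH) = 0.02087 × 0.5174 = 0.01080 mol
Let x = n(H2C2O4), y = n(KHC2O4).
Titrant: 2x + 1y = 0.01080;  mass: 90.03x + 128.13y = 0.8864
Solving, x = 2.991 × 10^-3 mol, y = 4.816 × 10^-3 mol
mass of H2C2O4 = 2.991 × 10^-3 × 90.03 = 0.2693 g
% H2C2O4 = 0.2693 / 0.8864 × 100 = 30.38 %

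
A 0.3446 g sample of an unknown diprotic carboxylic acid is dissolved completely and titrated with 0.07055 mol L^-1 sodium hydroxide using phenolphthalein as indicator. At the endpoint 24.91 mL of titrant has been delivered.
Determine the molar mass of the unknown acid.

n(NaOH) = 0.02491 L × 0.07055 mol/L = 1.757 × 10^-3 mol
From the 1:2 ratio, n(H2A) = 1/2 × 1.757 × 10^-3 = 8.787 × 10^-4 mol
M = m / n = 0.3446 g / 8.787 × 10^-4 mol = 392.2 g/mol

392.2 g/mol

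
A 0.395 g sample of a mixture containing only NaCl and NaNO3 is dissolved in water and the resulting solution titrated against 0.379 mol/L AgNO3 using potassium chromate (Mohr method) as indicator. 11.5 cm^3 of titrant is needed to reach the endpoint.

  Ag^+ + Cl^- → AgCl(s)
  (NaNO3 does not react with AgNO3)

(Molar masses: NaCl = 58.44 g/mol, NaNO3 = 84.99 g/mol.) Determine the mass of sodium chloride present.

0.255 g

n(AgNO3) = 0.0115 × 0.379 = 4.36 × 10^-3 mol
Let x = n(NaCl), y = n(NaNO3).
Titrant: 1x = 4.36 × 10^-3;  mass: 58.44x + 84.99y = 0.395
Solving, x = 4.36 × 10^-3 mol, y = 1.65 × 10^-3 mol
mass of NaCl = 4.36 × 10^-3 × 58.44 = 0.255 g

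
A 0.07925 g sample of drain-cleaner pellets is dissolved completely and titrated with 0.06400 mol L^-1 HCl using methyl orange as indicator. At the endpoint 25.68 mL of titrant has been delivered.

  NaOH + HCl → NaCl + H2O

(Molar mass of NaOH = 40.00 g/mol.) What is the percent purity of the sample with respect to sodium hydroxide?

n(HCl) = 0.02568 L × 0.06400 mol/L = 1.644 × 10^-3 mol
n(NaOH) = 1.644 × 10^-3 mol (1:1 ratio)
mass of NaOH = 1.644 × 10^-3 × 40.00 g/mol = 0.06574 g
% NaOH = 0.06574 / 0.07925 × 100 = 82.95 %

82.95 %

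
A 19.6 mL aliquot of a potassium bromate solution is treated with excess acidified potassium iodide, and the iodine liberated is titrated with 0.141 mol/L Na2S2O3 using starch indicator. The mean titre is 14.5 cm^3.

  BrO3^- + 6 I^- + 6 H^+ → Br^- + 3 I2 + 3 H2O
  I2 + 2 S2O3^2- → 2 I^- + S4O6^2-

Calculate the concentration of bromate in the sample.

n(S2O3^2-) = 0.0145 × 0.141 = 2.04 × 10^-3 mol
n(I2) = n(S2O3^2-)/2 = 1.02 × 10^-3 mol
From the 1:3 ratio, n(BrO3^-) in the aliquot = 1/3 × 1.02 × 10^-3 = 3.41 × 10^-4 mol
[BrO3^-] = 3.41 × 10^-4 / 0.0196 = 0.0174 mol/L

0.0174 mol/L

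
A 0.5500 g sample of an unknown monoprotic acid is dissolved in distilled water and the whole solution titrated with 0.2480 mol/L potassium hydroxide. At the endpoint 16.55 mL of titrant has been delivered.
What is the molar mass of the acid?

134.0 g/mol

n(KOH) = 0.01655 L × 0.2480 mol/L = 4.104 × 10^-3 mol
n(HA) = 4.104 × 10^-3 mol (1:1 ratio)
M = m / n = 0.5500 g / 4.104 × 10^-3 mol = 134.0 g/mol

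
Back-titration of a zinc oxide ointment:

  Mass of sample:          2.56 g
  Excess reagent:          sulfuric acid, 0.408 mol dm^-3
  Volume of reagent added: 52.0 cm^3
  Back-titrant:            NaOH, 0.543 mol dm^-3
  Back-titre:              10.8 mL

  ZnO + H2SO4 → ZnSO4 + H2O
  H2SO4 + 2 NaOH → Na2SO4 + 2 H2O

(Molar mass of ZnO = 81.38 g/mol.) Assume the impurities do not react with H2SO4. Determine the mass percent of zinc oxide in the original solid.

58.1 %

n(H2SO4) added = 0.0520 × 0.408 = 0.0212 mol
n(NaOH) used in back-titration = 0.0108 × 0.543 = 5.86 × 10^-3 mol
From the 1:2 ratio, n(H2SO4) left over = 1/2 × 5.86 × 10^-3 = 2.93 × 10^-3 mol
n(H2SO4) consumed by analyte = 0.0212 − 2.93 × 10^-3 = 0.0183 mol
n(ZnO) = 0.0183 mol (1:1 ratio)
mass of ZnO = 0.0183 × 81.38 = 1.49 g
% ZnO = 1.49 / 2.56 × 100 = 58.1 %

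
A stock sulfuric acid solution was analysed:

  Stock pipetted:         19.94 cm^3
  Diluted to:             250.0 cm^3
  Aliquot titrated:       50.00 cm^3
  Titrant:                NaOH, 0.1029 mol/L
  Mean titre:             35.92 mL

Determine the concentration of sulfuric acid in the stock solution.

0.4634 mol/L

H2SO4 + 2 NaOH → Na2SO4 + 2 H2O
n(NaOH) = 0.03592 × 0.1029 = 3.696 × 10^-3 mol
From the 1:2 ratio, n(H2SO4) in the aliquot = 1/2 × 3.696 × 10^-3 = 1.848 × 10^-3 mol
[H2SO4]_dilute = 1.848 × 10^-3 / 0.05000 = 0.03696 mol/L
Dilution factor = 250.0 / 19.94 = 12.54
[H2SO4]_stock = 0.03696 × 12.54 = 0.4634 mol/L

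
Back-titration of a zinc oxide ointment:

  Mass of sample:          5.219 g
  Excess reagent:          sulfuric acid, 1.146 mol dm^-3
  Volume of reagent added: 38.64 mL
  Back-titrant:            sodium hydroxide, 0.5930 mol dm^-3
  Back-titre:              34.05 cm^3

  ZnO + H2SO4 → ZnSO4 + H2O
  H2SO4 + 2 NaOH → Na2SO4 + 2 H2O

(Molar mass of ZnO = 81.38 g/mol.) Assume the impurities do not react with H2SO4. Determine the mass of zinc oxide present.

n(H2SO4) added = 0.03864 × 1.146 = 0.04428 mol
n(NaOH) used in back-titration = 0.03405 × 0.5930 = 0.02019 mol
From the 1:2 ratio, n(H2SO4) left over = 1/2 × 0.02019 = 0.01010 mol
n(H2SO4) consumed by analyte = 0.04428 − 0.01010 = 0.03419 mol
n(ZnO) = 0.03419 mol (1:1 ratio)
mass of ZnO = 0.03419 × 81.38 = 2.782 g

2.782 g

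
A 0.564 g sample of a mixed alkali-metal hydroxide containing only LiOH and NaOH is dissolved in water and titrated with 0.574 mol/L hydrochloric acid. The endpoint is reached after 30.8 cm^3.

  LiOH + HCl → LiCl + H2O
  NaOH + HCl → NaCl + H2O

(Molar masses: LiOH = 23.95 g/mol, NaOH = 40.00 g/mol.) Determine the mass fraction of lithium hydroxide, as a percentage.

n(HCl) = 0.0308 × 0.574 = 0.0177 mol
Let x = n(LiOH), y = n(NaOH).
Titrant: 1x + 1y = 0.0177;  mass: 23.95x + 40.00y = 0.564
Solving, x = 8.92 × 10^-3 mol, y = 8.76 × 10^-3 mol
mass of LiOH = 8.92 × 10^-3 × 23.95 = 0.214 g
% LiOH = 0.214 / 0.564 × 100 = 37.9 %

37.9 %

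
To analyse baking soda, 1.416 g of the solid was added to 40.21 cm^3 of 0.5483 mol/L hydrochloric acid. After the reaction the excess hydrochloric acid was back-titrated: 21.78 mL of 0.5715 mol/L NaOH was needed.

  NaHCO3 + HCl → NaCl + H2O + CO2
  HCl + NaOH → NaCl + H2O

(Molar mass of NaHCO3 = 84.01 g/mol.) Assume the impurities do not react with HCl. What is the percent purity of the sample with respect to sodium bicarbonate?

56.96 %

n(HCl) added = 0.04021 × 0.5483 = 0.02205 mol
n(NaOH) used in back-titration = 0.02178 × 0.5715 = 0.01245 mol
n(HCl) left over = 0.01245 mol (1:1 ratio)
n(HCl) consumed by analyte = 0.02205 − 0.01245 = 9.600 × 10^-3 mol
n(NaHCO3) = 9.600 × 10^-3 mol (1:1 ratio)
mass of NaHCO3 = 9.600 × 10^-3 × 84.01 = 0.8065 g
% NaHCO3 = 0.8065 / 1.416 × 100 = 56.96 %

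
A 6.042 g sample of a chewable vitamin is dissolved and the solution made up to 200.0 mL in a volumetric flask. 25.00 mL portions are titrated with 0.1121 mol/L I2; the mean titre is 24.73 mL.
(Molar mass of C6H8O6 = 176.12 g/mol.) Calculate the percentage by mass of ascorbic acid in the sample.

64.65 %

C6H8O6 + I2 → C6H6O6 + 2 HI
n(I2) per titration = 0.02473 × 0.1121 = 2.772 × 10^-3 mol
n(C6H8O6) in each aliquot = 2.772 × 10^-3 mol (1:1 ratio)
n(C6H8O6) in the whole flask = 2.772 × 10^-3 × 200.0/25.00 = 0.02218 mol
mass of C6H8O6 = 0.02218 × 176.12 = 3.906 g
% C6H8O6 = 3.906 / 6.042 × 100 = 64.65 %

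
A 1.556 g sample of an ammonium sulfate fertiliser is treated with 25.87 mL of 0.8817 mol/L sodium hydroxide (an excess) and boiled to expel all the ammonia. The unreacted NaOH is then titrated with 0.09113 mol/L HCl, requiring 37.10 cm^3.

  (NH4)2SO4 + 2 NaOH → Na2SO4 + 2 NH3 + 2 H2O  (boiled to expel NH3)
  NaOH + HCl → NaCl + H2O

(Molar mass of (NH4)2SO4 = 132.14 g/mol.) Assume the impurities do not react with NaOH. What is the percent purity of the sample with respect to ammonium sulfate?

n(NaOH) added = 0.02587 × 0.8817 = 0.02281 mol
n(HCl) used in back-titration = 0.03710 × 0.09113 = 3.381 × 10^-3 mol
n(NaOH) left over = 3.381 × 10^-3 mol (1:1 ratio)
n(NaOH) consumed by analyte = 0.02281 − 3.381 × 10^-3 = 0.01943 mol
From the 1:2 ratio, n((NH4)2SO4) = 1/2 × 0.01943 = 9.714 × 10^-3 mol
mass of (NH4)2SO4 = 9.714 × 10^-3 × 132.14 = 1.284 g
% (NH4)2SO4 = 1.284 / 1.556 × 100 = 82.50 %

82.50 %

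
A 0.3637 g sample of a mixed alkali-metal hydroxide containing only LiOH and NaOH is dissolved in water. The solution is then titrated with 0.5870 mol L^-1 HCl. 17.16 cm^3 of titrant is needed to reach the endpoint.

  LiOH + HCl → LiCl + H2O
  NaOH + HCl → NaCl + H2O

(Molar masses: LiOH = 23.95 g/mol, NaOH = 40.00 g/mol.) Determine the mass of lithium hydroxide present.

0.05852 g

n(HCl) = 0.01716 × 0.5870 = 0.01007 mol
Let x = n(LiOH), y = n(NaOH).
Titrant: 1x + 1y = 0.01007;  mass: 23.95x + 40.00y = 0.3637
Solving, x = 2.443 × 10^-3 mol, y = 7.630 × 10^-3 mol
mass of LiOH = 2.443 × 10^-3 × 23.95 = 0.05852 g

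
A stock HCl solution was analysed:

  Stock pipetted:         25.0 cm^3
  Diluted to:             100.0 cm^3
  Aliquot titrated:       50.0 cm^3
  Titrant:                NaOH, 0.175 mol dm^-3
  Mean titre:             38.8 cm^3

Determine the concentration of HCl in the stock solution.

0.543 mol/L

HCl + NaOH → NaCl + H2O
n(NaOH) = 0.0388 × 0.175 = 6.79 × 10^-3 mol
n(HCl) in the aliquot = 6.79 × 10^-3 mol (1:1 ratio)
[HCl]_dilute = 6.79 × 10^-3 / 0.0500 = 0.136 mol/L
Dilution factor = 100.0 / 25.0 = 4.000
[HCl]_stock = 0.136 × 4.000 = 0.543 mol/L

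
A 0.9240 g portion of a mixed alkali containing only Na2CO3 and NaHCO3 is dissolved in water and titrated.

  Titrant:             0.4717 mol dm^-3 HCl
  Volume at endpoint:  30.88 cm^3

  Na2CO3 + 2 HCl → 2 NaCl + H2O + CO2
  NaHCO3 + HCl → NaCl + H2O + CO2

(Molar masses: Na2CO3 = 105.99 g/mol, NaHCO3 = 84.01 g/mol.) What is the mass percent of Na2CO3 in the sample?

55.42 %

n(HCl) = 0.03088 × 0.4717 = 0.01457 mol
Let x = n(Na2CO3), y = n(NaHCO3).
Titrant: 2x + 1y = 0.01457;  mass: 105.99x + 84.01y = 0.9240
Solving, x = 4.831 × 10^-3 mol, y = 4.903 × 10^-3 mol
mass of Na2CO3 = 4.831 × 10^-3 × 105.99 = 0.5121 g
% Na2CO3 = 0.5121 / 0.9240 × 100 = 55.42 %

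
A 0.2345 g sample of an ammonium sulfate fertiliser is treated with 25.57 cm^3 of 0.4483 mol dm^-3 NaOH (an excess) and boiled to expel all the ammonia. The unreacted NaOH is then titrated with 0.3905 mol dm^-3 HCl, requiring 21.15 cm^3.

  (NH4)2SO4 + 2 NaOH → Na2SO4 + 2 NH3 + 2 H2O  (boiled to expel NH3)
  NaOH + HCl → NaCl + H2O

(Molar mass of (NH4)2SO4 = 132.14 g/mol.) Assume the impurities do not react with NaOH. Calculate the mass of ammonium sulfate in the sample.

n(NaOH) added = 0.02557 × 0.4483 = 0.01146 mol
n(HCl) used in back-titration = 0.02115 × 0.3905 = 8.259 × 10^-3 mol
n(NaOH) left over = 8.259 × 10^-3 mol (1:1 ratio)
n(NaOH) consumed by analyte = 0.01146 − 8.259 × 10^-3 = 3.204 × 10^-3 mol
From the 1:2 ratio, n((NH4)2SO4) = 1/2 × 3.204 × 10^-3 = 1.602 × 10^-3 mol
mass of (NH4)2SO4 = 1.602 × 10^-3 × 132.14 = 0.2117 g

0.2117 g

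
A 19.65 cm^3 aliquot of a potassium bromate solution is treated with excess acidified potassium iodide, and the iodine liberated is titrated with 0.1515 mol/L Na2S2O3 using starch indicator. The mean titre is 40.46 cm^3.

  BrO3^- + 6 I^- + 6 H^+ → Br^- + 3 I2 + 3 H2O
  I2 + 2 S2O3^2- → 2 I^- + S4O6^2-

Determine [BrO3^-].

n(S2O3^2-) = 0.04046 × 0.1515 = 6.130 × 10^-3 mol
n(I2) = n(S2O3^2-)/2 = 3.065 × 10^-3 mol
From the 1:3 ratio, n(BrO3^-) in the aliquot = 1/3 × 3.065 × 10^-3 = 1.022 × 10^-3 mol
[BrO3^-] = 1.022 × 10^-3 / 0.01965 = 0.05199 mol/L

0.05199 mol/L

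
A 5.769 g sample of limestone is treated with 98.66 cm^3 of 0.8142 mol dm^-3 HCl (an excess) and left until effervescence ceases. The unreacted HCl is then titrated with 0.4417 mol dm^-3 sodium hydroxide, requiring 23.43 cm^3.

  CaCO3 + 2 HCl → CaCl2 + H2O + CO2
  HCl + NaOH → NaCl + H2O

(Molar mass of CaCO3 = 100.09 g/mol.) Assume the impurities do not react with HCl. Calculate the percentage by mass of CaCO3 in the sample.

60.71 %

n(HCl) added = 0.09866 × 0.8142 = 0.08033 mol
n(NaOH) used in back-titration = 0.02343 × 0.4417 = 0.01035 mol
n(HCl) left over = 0.01035 mol (1:1 ratio)
n(HCl) consumed by analyte = 0.08033 − 0.01035 = 0.06998 mol
From the 1:2 ratio, n(CaCO3) = 1/2 × 0.06998 = 0.03499 mol
mass of CaCO3 = 0.03499 × 100.09 = 3.502 g
% CaCO3 = 3.502 / 5.769 × 100 = 60.71 %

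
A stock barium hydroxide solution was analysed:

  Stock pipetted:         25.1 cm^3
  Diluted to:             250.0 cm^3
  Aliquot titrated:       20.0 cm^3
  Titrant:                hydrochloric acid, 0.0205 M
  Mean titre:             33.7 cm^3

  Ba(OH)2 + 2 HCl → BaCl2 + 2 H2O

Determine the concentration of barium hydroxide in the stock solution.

n(HCl) = 0.0337 × 0.0205 = 6.91 × 10^-4 mol
From the 1:2 ratio, n(Ba(OH)2) in the aliquot = 1/2 × 6.91 × 10^-4 = 3.45 × 10^-4 mol
[Ba(OH)2]_dilute = 3.45 × 10^-4 / 0.0200 = 0.0173 mol/L
Dilution factor = 250.0 / 25.1 = 9.960
[Ba(OH)2]_stock = 0.0173 × 9.960 = 0.172 mol/L

0.172 M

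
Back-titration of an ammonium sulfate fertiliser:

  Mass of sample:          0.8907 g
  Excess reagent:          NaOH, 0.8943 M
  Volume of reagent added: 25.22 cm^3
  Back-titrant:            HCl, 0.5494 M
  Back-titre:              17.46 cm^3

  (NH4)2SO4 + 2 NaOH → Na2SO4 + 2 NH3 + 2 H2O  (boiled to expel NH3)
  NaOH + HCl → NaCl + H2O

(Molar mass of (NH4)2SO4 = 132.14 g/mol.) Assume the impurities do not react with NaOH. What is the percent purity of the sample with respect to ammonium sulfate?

96.15 %

n(NaOH) added = 0.02522 × 0.8943 = 0.02255 mol
n(HCl) used in back-titration = 0.01746 × 0.5494 = 9.593 × 10^-3 mol
n(NaOH) left over = 9.593 × 10^-3 mol (1:1 ratio)
n(NaOH) consumed by analyte = 0.02255 − 9.593 × 10^-3 = 0.01296 mol
From the 1:2 ratio, n((NH4)2SO4) = 1/2 × 0.01296 = 6.481 × 10^-3 mol
mass of (NH4)2SO4 = 6.481 × 10^-3 × 132.14 = 0.8564 g
% (NH4)2SO4 = 0.8564 / 0.8907 × 100 = 96.15 %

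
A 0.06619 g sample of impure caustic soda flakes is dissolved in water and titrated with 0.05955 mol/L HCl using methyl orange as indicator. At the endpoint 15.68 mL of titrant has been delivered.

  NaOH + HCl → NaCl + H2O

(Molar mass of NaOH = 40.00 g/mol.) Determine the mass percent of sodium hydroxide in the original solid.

n(HCl) = 0.01568 L × 0.05955 mol/L = 9.337 × 10^-4 mol
n(NaOH) = 9.337 × 10^-4 mol (1:1 ratio)
mass of NaOH = 9.337 × 10^-4 × 40.00 g/mol = 0.03735 g
% NaOH = 0.03735 / 0.06619 × 100 = 56.43 %

56.43 %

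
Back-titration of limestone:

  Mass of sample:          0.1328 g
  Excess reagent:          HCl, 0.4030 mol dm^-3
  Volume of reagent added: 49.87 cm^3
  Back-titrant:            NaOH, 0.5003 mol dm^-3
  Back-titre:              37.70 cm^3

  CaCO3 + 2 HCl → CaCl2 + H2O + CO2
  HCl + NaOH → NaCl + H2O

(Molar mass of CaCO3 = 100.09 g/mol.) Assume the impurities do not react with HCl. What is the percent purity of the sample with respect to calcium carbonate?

n(HCl) added = 0.04987 × 0.4030 = 0.02010 mol
n(NaOH) used in back-titration = 0.03770 × 0.5003 = 0.01886 mol
n(HCl) left over = 0.01886 mol (1:1 ratio)
n(HCl) consumed by analyte = 0.02010 − 0.01886 = 1.236 × 10^-3 mol
From the 1:2 ratio, n(CaCO3) = 1/2 × 1.236 × 10^-3 = 6.181 × 10^-4 mol
mass of CaCO3 = 6.181 × 10^-4 × 100.09 = 0.06187 g
% CaCO3 = 0.06187 / 0.1328 × 100 = 46.59 %

46.59 %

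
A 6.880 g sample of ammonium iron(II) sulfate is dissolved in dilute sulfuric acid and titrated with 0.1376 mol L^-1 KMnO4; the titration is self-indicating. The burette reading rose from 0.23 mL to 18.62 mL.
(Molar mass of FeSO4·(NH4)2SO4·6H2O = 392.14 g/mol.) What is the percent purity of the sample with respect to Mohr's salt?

MnO4^- + 5 Fe^2+ + 8 H^+ → Mn^2+ + 5 Fe^3+ + 4 H2O
n(KMnO4) = 0.01839 L × 0.1376 mol/L = 2.530 × 10^-3 mol
From the 5:1 ratio, n(FeSO4·(NH4)2SO4·6H2O) = 5/1 × 2.530 × 10^-3 = 0.01265 mol
mass of FeSO4·(NH4)2SO4·6H2O = 0.01265 × 392.14 g/mol = 4.961 g
% FeSO4·(NH4)2SO4·6H2O = 4.961 / 6.880 × 100 = 72.11 %

72.11 %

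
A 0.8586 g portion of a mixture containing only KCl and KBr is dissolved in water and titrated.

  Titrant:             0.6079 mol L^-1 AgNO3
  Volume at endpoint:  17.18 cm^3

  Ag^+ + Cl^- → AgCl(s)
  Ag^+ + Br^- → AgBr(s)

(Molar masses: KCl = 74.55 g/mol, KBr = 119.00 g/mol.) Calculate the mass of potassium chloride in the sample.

n(AgNO3) = 0.01718 × 0.6079 = 0.01044 mol
Let x = n(KCl), y = n(KBr).
Titrant: 1x + 1y = 0.01044;  mass: 74.55x + 119.00y = 0.8586
Solving, x = 8.643 × 10^-3 mol, y = 1.800 × 10^-3 mol
mass of KCl = 8.643 × 10^-3 × 74.55 = 0.6444 g

0.6444 g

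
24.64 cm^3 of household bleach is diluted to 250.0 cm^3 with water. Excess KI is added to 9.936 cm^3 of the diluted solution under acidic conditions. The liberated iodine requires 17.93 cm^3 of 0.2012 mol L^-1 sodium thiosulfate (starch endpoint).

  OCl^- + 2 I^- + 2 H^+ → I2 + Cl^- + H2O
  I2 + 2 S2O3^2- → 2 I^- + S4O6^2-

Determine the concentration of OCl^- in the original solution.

1.842 mol/L

n(S2O3^2-) = 0.01793 × 0.2012 = 3.608 × 10^-3 mol
n(I2) = n(S2O3^2-)/2 = 1.804 × 10^-3 mol
n(OCl^-) in the aliquot = 1.804 × 10^-3 mol (1:1 ratio)
[OCl^-]_dilute = 1.804 × 10^-3 / 0.009936 = 0.1815 mol/L
[OCl^-]_original = 0.1815 × 250.0/24.64 = 1.842 mol/L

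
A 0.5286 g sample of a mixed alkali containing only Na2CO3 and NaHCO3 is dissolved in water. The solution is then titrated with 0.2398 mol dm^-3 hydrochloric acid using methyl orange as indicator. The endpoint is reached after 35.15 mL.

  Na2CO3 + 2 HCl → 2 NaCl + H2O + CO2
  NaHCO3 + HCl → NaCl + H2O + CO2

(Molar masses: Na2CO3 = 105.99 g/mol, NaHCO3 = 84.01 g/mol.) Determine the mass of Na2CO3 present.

n(HCl) = 0.03515 × 0.2398 = 8.429 × 10^-3 mol
Let x = n(Na2CO3), y = n(NaHCO3).
Titrant: 2x + 1y = 8.429 × 10^-3;  mass: 105.99x + 84.01y = 0.5286
Solving, x = 2.894 × 10^-3 mol, y = 2.641 × 10^-3 mol
mass of Na2CO3 = 2.894 × 10^-3 × 105.99 = 0.3067 g

0.3067 g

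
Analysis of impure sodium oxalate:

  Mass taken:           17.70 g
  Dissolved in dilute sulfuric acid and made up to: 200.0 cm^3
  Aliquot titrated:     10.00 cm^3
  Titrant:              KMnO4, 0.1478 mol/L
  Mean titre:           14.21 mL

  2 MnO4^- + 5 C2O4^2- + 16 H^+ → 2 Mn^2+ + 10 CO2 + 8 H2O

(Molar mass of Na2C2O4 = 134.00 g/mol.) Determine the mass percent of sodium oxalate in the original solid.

n(KMnO4) per titration = 0.01421 × 0.1478 = 2.100 × 10^-3 mol
From the 5:2 ratio, n(Na2C2O4) in each aliquot = 5/2 × 2.100 × 10^-3 = 5.251 × 10^-3 mol
n(Na2C2O4) in the whole flask = 5.251 × 10^-3 × 200.0/10.00 = 0.1050 mol
mass of Na2C2O4 = 0.1050 × 134.00 = 14.07 g
% Na2C2O4 = 14.07 / 17.70 × 100 = 79.50 %

79.50 %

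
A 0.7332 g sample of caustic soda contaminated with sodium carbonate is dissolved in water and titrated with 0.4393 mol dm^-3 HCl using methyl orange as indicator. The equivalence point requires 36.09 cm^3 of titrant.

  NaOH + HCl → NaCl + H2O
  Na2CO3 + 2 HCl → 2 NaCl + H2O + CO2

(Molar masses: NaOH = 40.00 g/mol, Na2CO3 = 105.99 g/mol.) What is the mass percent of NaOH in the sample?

44.92 %

n(HCl) = 0.03609 × 0.4393 = 0.01585 mol
Let x = n(NaOH), y = n(Na2CO3).
Titrant: 1x + 2y = 0.01585;  mass: 40.00x + 105.99y = 0.7332
Solving, x = 8.234 × 10^-3 mol, y = 3.810 × 10^-3 mol
mass of NaOH = 8.234 × 10^-3 × 40.00 = 0.3294 g
% NaOH = 0.3294 / 0.7332 × 100 = 44.92 %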